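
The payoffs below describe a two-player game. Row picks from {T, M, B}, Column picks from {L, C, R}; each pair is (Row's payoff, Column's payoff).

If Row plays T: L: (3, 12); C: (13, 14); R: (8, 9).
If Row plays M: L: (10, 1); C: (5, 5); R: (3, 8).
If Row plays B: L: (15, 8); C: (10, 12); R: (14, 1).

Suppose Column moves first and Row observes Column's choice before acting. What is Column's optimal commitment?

C

Solve by backward induction (Column leads).
- L: BR = B, leader payoff 8.
- C: BR = T, leader payoff 14.
- R: BR = B, leader payoff 1.
Column's induced payoffs are 8, 14, 1, so Column commits to C. Subgame-perfect outcome: (T, C) with payoffs (13, 14).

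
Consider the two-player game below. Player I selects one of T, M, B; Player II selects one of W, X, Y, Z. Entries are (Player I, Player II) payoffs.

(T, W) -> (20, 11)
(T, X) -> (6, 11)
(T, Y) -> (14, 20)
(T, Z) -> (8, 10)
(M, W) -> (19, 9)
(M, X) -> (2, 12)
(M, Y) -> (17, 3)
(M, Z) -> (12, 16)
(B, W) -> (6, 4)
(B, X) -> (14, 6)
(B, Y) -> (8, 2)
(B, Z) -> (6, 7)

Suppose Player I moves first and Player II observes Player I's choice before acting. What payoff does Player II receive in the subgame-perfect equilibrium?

20

Backward induction with Player I moving first.
- T: BR = Y, leader payoff 14.
- M: BR = Z, leader payoff 12.
- B: BR = Z, leader payoff 6.
Among 14, 12, 6, the best is 14 at T. Subgame-perfect outcome: (T, Y) with payoffs (14, 20).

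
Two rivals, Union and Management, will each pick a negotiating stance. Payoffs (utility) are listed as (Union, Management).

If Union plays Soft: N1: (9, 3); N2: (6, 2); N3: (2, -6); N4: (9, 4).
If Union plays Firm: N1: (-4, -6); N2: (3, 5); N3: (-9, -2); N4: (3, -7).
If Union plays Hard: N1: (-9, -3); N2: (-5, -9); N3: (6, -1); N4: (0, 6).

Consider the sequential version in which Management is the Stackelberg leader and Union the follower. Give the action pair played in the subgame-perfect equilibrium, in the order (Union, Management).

(Soft, N4)

Union best-responds to each possible Management move:
- N1: BR = Soft, leader payoff 3.
- N2: BR = Soft, leader payoff 2.
- N3: BR = Hard, leader payoff -1.
- N4: BR = Soft, leader payoff 4.
Maximizing over 3, 2, -1, 4, Management chooses N4. Subgame-perfect outcome: (Soft, N4) with payoffs (9, 4).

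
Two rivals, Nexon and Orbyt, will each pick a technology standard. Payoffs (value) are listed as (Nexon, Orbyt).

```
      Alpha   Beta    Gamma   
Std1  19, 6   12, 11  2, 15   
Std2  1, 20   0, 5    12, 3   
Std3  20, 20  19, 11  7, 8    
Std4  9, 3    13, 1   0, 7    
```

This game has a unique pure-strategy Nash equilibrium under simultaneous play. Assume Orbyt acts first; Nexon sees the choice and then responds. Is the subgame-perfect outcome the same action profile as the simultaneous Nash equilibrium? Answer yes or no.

yes

Work backward from Nexon's decision.
- Alpha: Nexon compares 19, 1, 20, 9 and picks Std3; Orbyt would get 20.
- Beta: Nexon compares 12, 0, 19, 13 and picks Std3; Orbyt would get 11.
- Gamma: Nexon compares 2, 12, 7, 0 and picks Std2; Orbyt would get 3.
Among 20, 11, 3, the best is 20 at Alpha. Subgame-perfect outcome: (Std3, Alpha) with payoffs (20, 20).
For the simultaneous game, intersect best replies.
Nexon's best replies: Alpha→Std3; Beta→Std3; Gamma→Std2.
Orbyt's best replies: Std1→Gamma; Std2→Alpha; Std3→Alpha; Std4→Gamma.
The unique mutual best reply is (Std3, Alpha), giving (20, 20).
Sequential outcome (Std3, Alpha) coincides with the Nash profile (Std3, Alpha).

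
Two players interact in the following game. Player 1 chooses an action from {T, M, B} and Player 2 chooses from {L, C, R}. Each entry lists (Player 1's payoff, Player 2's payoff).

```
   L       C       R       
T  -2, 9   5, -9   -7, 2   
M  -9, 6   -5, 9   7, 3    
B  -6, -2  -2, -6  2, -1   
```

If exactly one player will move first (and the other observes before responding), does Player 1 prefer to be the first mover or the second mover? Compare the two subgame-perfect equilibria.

first

If Player 1 leads: Player 2's best replies are T→L, M→C, B→R; Player 1's induced payoffs -2, -5, 2; outcome (B, R), payoffs (2, -1).
If Player 2 leads: Player 1's best replies are L→T, C→T, R→M; Player 2's induced payoffs 9, -9, 3; outcome (T, L), payoffs (-2, 9).
Player 1 gets 2 moving first and -2 moving second, so Player 1 prefers to move first.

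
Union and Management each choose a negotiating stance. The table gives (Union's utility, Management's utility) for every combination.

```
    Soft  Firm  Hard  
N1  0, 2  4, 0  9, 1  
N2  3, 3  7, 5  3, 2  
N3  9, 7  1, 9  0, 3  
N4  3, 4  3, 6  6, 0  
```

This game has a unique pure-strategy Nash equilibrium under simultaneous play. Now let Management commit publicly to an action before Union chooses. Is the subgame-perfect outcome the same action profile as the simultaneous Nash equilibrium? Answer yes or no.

Backward induction with Management moving first.
- Soft → Union plays N3 (best of 0, 3, 9, 3); Management gets 7.
- Firm → Union plays N2 (best of 4, 7, 1, 3); Management gets 5.
- Hard → Union plays N1 (best of 9, 3, 0, 6); Management gets 1.
Maximizing over 7, 5, 1, Management chooses Soft. Subgame-perfect outcome: (N3, Soft) with payoffs (9, 7).
Under simultaneous play:
Union's best replies: Soft→N3; Firm→N2; Hard→N1.
Management's best replies: N1→Soft; N2→Firm; N3→Firm; N4→Firm.
Only (N2, Firm) has each player best-responding; Nash payoffs (7, 5).
Sequential outcome (N3, Soft) differs from the Nash profile (N2, Firm).

no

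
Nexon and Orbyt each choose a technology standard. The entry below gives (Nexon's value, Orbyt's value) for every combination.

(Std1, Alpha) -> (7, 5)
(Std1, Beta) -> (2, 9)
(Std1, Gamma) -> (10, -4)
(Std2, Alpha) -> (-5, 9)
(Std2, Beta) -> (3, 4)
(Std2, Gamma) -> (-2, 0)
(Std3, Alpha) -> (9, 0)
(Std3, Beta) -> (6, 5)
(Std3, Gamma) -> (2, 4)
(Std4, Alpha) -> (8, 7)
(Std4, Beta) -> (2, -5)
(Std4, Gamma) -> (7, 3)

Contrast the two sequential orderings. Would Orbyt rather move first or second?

second

If Nexon leads: Orbyt's best replies are Std1→Beta, Std2→Alpha, Std3→Beta, Std4→Alpha; Nexon's induced payoffs 2, -5, 6, 8; outcome (Std4, Alpha), payoffs (8, 7).
If Orbyt leads: Nexon's best replies are Alpha→Std3, Beta→Std3, Gamma→Std1; Orbyt's induced payoffs 0, 5, -4; outcome (Std3, Beta), payoffs (6, 5).
Orbyt gets 5 moving first and 7 moving second, so Orbyt prefers to move second.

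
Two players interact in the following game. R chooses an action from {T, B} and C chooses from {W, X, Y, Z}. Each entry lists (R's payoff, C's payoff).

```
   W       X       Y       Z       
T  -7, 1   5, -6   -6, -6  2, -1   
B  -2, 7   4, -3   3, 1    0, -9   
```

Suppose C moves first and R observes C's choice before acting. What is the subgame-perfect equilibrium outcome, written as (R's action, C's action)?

Backward induction with C moving first.
- W → R plays B (best of -7, -2); C gets 7.
- X → R plays T (best of 5, 4); C gets -6.
- Y → R plays B (best of -6, 3); C gets 1.
- Z → R plays T (best of 2, 0); C gets -1.
C's induced payoffs are 7, -6, 1, -1, so C commits to W. Subgame-perfect outcome: (B, W) with payoffs (-2, 7).

(B, W)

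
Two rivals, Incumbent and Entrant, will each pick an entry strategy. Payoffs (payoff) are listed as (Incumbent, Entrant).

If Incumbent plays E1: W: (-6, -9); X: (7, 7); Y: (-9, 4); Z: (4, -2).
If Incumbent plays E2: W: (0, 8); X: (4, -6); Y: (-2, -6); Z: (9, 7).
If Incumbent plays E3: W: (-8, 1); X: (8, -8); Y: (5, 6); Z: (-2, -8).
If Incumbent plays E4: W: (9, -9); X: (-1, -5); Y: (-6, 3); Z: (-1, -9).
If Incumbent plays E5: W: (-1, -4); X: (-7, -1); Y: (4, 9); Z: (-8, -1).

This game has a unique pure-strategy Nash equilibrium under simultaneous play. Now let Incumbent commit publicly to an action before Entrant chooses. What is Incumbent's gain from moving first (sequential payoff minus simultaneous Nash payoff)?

2

Solve by backward induction (Incumbent leads).
- E1: Entrant compares -9, 7, 4, -2 and picks X; Incumbent would get 7.
- E2: Entrant compares 8, -6, -6, 7 and picks W; Incumbent would get 0.
- E3: Entrant compares 1, -8, 6, -8 and picks Y; Incumbent would get 5.
- E4: Entrant compares -9, -5, 3, -9 and picks Y; Incumbent would get -6.
- E5: Entrant compares -4, -1, 9, -1 and picks Y; Incumbent would get 4.
Maximizing over 7, 0, 5, -6, 4, Incumbent chooses E1. Subgame-perfect outcome: (E1, X) with payoffs (7, 7).
Under simultaneous play:
Incumbent's best replies: W→E4; X→E3; Y→E3; Z→E2.
Entrant's best replies: E1→X; E2→W; E3→Y; E4→Y; E5→Y.
Only (E3, Y) has each player best-responding; Nash payoffs (5, 6).
Incumbent's commitment gain: 7 − 5 = 2.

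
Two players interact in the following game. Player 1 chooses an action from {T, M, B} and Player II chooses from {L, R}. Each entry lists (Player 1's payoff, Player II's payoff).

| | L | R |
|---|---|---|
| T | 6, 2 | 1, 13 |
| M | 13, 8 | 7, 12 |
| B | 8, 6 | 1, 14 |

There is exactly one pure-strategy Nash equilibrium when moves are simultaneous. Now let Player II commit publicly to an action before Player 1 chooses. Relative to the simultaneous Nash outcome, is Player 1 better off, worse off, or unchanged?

Solve by backward induction (Player II leads).
- L: BR = M, leader payoff 8.
- R: BR = M, leader payoff 12.
Maximizing over 8, 12, Player II chooses R. Subgame-perfect outcome: (M, R) with payoffs (7, 12).
Under simultaneous play:
Player 1's best replies: L→M; R→M.
Player II's best replies: T→R; M→R; B→R.
The unique mutual best reply is (M, R), giving (7, 12).
Player 1 earns 7 sequentially versus 7 at the Nash outcome: unchanged.

unchanged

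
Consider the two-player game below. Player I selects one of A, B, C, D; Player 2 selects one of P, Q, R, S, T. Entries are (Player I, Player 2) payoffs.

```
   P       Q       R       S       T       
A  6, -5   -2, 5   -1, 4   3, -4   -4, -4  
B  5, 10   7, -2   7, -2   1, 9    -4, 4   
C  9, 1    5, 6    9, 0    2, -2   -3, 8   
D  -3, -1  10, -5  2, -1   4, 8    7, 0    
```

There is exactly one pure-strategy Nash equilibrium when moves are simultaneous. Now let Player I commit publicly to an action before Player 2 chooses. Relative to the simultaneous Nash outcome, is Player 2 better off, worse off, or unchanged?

Work backward from Player 2's decision.
- A: BR = Q, leader payoff -2.
- B: BR = P, leader payoff 5.
- C: BR = T, leader payoff -3.
- D: BR = S, leader payoff 4.
Among -2, 5, -3, 4, the best is 5 at B. Subgame-perfect outcome: (B, P) with payoffs (5, 10).
Now find the simultaneous Nash equilibrium.
Player I's best replies: P→C; Q→D; R→C; S→D; T→D.
Player 2's best replies: A→Q; B→P; C→T; D→S.
Only (D, S) has each player best-responding; Nash payoffs (4, 8).
Player 2 earns 10 sequentially versus 8 at the Nash outcome: better off.

better off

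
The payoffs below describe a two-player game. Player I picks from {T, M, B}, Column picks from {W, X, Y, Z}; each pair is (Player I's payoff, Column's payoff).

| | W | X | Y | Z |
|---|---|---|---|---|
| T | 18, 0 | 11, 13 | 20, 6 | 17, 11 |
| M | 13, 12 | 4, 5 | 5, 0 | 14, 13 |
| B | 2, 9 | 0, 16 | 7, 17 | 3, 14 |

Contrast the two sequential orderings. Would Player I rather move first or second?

If Player I leads: Column's best replies are T→X, M→Z, B→Y; Player I's induced payoffs 11, 14, 7; outcome (M, Z), payoffs (14, 13).
If Column leads: Player I's best replies are W→T, X→T, Y→T, Z→T; Column's induced payoffs 0, 13, 6, 11; outcome (T, X), payoffs (11, 13).
Player I gets 14 moving first and 11 moving second, so Player I prefers to move first.

first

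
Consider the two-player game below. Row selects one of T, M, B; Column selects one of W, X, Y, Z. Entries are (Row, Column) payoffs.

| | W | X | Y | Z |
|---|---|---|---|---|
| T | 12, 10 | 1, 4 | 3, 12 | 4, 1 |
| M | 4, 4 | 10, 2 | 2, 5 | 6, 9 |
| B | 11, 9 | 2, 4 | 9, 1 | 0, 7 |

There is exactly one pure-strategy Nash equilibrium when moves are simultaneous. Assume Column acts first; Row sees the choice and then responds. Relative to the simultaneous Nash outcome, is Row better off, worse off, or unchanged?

better off

Work backward from Row's decision.
- W: BR = T, leader payoff 10.
- X: BR = M, leader payoff 2.
- Y: BR = B, leader payoff 1.
- Z: BR = M, leader payoff 9.
Among 10, 2, 1, 9, the best is 10 at W. Subgame-perfect outcome: (T, W) with payoffs (12, 10).
Now find the simultaneous Nash equilibrium.
Row's best replies: W→T; X→M; Y→B; Z→M.
Column's best replies: T→Y; M→Z; B→W.
Only (M, Z) has each player best-responding; Nash payoffs (6, 9).
Row earns 12 sequentially versus 6 at the Nash outcome: better off.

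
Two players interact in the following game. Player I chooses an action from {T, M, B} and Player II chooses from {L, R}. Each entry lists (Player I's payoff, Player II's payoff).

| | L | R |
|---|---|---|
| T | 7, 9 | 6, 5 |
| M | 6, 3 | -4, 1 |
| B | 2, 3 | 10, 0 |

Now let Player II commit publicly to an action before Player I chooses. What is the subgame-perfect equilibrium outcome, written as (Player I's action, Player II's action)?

Solve by backward induction (Player II leads).
- L → Player I plays T (best of 7, 6, 2); Player II gets 9.
- R → Player I plays B (best of 6, -4, 10); Player II gets 0.
Player II's induced payoffs are 9, 0, so Player II commits to L. Subgame-perfect outcome: (T, L) with payoffs (7, 9).

(T, L)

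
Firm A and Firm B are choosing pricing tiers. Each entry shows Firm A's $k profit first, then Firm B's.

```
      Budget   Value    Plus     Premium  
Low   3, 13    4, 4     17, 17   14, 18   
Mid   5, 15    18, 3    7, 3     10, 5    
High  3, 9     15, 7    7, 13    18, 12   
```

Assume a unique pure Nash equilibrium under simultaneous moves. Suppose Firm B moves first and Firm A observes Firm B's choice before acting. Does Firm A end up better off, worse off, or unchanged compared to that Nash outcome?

Work backward from Firm A's decision.
- Budget: BR = Mid, leader payoff 15.
- Value: BR = Mid, leader payoff 3.
- Plus: BR = Low, leader payoff 17.
- Premium: BR = High, leader payoff 12.
Among 15, 3, 17, 12, the best is 17 at Plus. Subgame-perfect outcome: (Low, Plus) with payoffs (17, 17).
Under simultaneous play:
Firm A's best replies: Budget→Mid; Value→Mid; Plus→Low; Premium→High.
Firm B's best replies: Low→Premium; Mid→Budget; High→Plus.
The unique mutual best reply is (Mid, Budget), giving (5, 15).
Firm A earns 17 sequentially versus 5 at the Nash outcome: better off.

better off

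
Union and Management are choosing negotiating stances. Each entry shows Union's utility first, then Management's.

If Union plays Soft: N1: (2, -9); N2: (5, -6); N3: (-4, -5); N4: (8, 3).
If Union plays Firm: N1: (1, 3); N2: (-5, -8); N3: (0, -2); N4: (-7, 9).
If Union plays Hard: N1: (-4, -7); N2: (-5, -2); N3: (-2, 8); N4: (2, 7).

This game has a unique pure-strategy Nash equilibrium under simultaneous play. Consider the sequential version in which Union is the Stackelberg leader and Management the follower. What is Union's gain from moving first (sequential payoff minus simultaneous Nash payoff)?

0

Management best-responds to each possible Union move:
- Soft: Management compares -9, -6, -5, 3 and picks N4; Union would get 8.
- Firm: Management compares 3, -8, -2, 9 and picks N4; Union would get -7.
- Hard: Management compares -7, -2, 8, 7 and picks N3; Union would get -2.
Maximizing over 8, -7, -2, Union chooses Soft. Subgame-perfect outcome: (Soft, N4) with payoffs (8, 3).
Now find the simultaneous Nash equilibrium.
Union's best replies: N1→Soft; N2→Soft; N3→Firm; N4→Soft.
Management's best replies: Soft→N4; Firm→N4; Hard→N3.
The unique mutual best reply is (Soft, N4), giving (8, 3).
Union's commitment gain: 8 − 8 = 0.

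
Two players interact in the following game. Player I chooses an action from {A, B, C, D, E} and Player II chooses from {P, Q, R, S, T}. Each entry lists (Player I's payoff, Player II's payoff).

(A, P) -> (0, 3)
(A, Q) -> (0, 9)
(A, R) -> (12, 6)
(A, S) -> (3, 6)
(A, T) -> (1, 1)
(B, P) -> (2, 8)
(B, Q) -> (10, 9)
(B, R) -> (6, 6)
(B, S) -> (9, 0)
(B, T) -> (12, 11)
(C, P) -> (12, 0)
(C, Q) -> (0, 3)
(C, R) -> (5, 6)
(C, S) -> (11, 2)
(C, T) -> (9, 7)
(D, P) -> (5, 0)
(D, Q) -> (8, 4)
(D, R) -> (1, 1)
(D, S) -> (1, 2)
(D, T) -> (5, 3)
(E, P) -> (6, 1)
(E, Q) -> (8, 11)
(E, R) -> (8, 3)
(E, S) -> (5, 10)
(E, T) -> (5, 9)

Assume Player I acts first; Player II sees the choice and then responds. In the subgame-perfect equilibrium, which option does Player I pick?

Player II best-responds to each possible Player I move:
- A → Player II plays Q (best of 3, 9, 6, 6, 1); Player I gets 0.
- B → Player II plays T (best of 8, 9, 6, 0, 11); Player I gets 12.
- C → Player II plays T (best of 0, 3, 6, 2, 7); Player I gets 9.
- D → Player II plays Q (best of 0, 4, 1, 2, 3); Player I gets 8.
- E → Player II plays Q (best of 1, 11, 3, 10, 9); Player I gets 8.
Among 0, 12, 9, 8, 8, the best is 12 at B. Subgame-perfect outcome: (B, T) with payoffs (12, 11).

B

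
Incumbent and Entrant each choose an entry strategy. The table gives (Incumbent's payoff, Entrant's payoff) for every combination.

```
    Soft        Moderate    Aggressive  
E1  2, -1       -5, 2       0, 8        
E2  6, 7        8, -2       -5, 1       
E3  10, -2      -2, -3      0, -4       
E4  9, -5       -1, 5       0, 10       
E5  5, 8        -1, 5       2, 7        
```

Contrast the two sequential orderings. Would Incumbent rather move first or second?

first

If Incumbent leads: Entrant's best replies are E1→Aggressive, E2→Soft, E3→Soft, E4→Aggressive, E5→Soft; Incumbent's induced payoffs 0, 6, 10, 0, 5; outcome (E3, Soft), payoffs (10, -2).
If Entrant leads: Incumbent's best replies are Soft→E3, Moderate→E2, Aggressive→E5; Entrant's induced payoffs -2, -2, 7; outcome (E5, Aggressive), payoffs (2, 7).
Incumbent gets 10 moving first and 2 moving second, so Incumbent prefers to move first.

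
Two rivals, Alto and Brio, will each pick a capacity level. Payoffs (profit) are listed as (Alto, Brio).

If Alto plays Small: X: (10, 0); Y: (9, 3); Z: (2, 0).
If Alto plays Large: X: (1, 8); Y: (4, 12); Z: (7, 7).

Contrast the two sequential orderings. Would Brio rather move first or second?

first

If Alto leads: Brio's best replies are Small→Y, Large→Y; Alto's induced payoffs 9, 4; outcome (Small, Y), payoffs (9, 3).
If Brio leads: Alto's best replies are X→Small, Y→Small, Z→Large; Brio's induced payoffs 0, 3, 7; outcome (Large, Z), payoffs (7, 7).
Brio gets 7 moving first and 3 moving second, so Brio prefers to move first.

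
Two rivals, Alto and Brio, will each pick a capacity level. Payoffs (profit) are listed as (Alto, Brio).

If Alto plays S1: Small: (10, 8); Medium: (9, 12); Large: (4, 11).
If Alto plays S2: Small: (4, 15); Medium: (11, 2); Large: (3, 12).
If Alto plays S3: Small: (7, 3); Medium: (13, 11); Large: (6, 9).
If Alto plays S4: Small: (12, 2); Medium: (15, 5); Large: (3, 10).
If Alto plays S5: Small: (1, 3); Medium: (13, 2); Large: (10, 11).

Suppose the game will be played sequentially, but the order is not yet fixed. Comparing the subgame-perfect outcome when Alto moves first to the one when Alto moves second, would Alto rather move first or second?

first

If Alto leads: Brio's best replies are S1→Medium, S2→Small, S3→Medium, S4→Large, S5→Large; Alto's induced payoffs 9, 4, 13, 3, 10; outcome (S3, Medium), payoffs (13, 11).
If Brio leads: Alto's best replies are Small→S4, Medium→S4, Large→S5; Brio's induced payoffs 2, 5, 11; outcome (S5, Large), payoffs (10, 11).
Alto gets 13 moving first and 10 moving second, so Alto prefers to move first.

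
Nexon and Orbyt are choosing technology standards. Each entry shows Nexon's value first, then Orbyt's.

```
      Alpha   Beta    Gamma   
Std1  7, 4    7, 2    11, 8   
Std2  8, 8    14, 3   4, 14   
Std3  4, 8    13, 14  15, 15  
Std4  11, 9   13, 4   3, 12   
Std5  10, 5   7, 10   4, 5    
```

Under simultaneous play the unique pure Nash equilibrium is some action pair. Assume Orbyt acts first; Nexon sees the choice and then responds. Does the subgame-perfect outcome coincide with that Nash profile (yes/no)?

Nexon best-responds to each possible Orbyt move:
- Alpha: BR = Std4, leader payoff 9.
- Beta: BR = Std2, leader payoff 3.
- Gamma: BR = Std3, leader payoff 15.
Among 9, 3, 15, the best is 15 at Gamma. Subgame-perfect outcome: (Std3, Gamma) with payoffs (15, 15).
For the simultaneous game, intersect best replies.
Nexon's best replies: Alpha→Std4; Beta→Std2; Gamma→Std3.
Orbyt's best replies: Std1→Gamma; Std2→Gamma; Std3→Gamma; Std4→Gamma; Std5→Beta.
Only (Std3, Gamma) has each player best-responding; Nash payoffs (15, 15).
Sequential outcome (Std3, Gamma) coincides with the Nash profile (Std3, Gamma).

yes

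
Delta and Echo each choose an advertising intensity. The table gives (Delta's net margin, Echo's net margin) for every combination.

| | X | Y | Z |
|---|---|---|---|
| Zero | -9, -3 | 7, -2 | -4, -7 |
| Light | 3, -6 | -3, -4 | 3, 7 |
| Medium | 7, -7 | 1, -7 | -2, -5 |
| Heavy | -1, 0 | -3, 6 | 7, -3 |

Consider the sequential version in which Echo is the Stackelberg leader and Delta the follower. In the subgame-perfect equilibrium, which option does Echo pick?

Work backward from Delta's decision.
- X: Delta compares -9, 3, 7, -1 and picks Medium; Echo would get -7.
- Y: Delta compares 7, -3, 1, -3 and picks Zero; Echo would get -2.
- Z: Delta compares -4, 3, -2, 7 and picks Heavy; Echo would get -3.
Maximizing over -7, -2, -3, Echo chooses Y. Subgame-perfect outcome: (Zero, Y) with payoffs (7, -2).

Y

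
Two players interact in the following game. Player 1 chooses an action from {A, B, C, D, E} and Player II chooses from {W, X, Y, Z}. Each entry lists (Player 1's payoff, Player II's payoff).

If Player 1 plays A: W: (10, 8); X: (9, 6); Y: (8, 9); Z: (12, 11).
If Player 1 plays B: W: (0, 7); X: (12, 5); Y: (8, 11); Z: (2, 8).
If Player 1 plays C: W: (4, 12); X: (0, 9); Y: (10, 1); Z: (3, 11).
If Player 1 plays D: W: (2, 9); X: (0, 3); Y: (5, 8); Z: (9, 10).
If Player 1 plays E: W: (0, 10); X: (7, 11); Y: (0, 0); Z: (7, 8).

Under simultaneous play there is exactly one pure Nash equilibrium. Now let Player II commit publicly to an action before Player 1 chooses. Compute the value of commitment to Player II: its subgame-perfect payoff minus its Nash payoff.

0

Work backward from Player 1's decision.
- W: Player 1 compares 10, 0, 4, 2, 0 and picks A; Player II would get 8.
- X: Player 1 compares 9, 12, 0, 0, 7 and picks B; Player II would get 5.
- Y: Player 1 compares 8, 8, 10, 5, 0 and picks C; Player II would get 1.
- Z: Player 1 compares 12, 2, 3, 9, 7 and picks A; Player II would get 11.
Maximizing over 8, 5, 1, 11, Player II chooses Z. Subgame-perfect outcome: (A, Z) with payoffs (12, 11).
Under simultaneous play:
Player 1's best replies: W→A; X→B; Y→C; Z→A.
Player II's best replies: A→Z; B→Y; C→W; D→Z; E→X.
Only (A, Z) has each player best-responding; Nash payoffs (12, 11).
Player II's commitment gain: 11 − 11 = 0.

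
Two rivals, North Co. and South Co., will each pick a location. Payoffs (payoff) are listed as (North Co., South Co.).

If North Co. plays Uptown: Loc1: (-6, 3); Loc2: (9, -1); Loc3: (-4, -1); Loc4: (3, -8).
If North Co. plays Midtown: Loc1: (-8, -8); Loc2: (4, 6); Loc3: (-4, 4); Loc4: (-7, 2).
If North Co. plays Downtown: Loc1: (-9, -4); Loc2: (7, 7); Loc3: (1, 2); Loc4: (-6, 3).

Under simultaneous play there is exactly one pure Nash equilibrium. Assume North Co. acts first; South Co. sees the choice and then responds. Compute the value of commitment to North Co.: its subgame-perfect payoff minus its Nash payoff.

13

Work backward from South Co.'s decision.
- Uptown: BR = Loc1, leader payoff -6.
- Midtown: BR = Loc2, leader payoff 4.
- Downtown: BR = Loc2, leader payoff 7.
North Co.'s induced payoffs are -6, 4, 7, so North Co. commits to Downtown. Subgame-perfect outcome: (Downtown, Loc2) with payoffs (7, 7).
For the simultaneous game, intersect best replies.
North Co.'s best replies: Loc1→Uptown; Loc2→Uptown; Loc3→Downtown; Loc4→Uptown.
South Co.'s best replies: Uptown→Loc1; Midtown→Loc2; Downtown→Loc2.
Only (Uptown, Loc1) has each player best-responding; Nash payoffs (-6, 3).
North Co.'s commitment gain: 7 − -6 = 13.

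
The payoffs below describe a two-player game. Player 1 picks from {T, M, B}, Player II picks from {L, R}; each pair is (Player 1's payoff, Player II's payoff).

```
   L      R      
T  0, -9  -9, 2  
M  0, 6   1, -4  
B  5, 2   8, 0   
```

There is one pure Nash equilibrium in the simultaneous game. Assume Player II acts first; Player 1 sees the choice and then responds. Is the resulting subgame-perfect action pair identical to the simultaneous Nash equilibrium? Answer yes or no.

yes

Player 1 best-responds to each possible Player II move:
- L: BR = B, leader payoff 2.
- R: BR = B, leader payoff 0.
Maximizing over 2, 0, Player II chooses L. Subgame-perfect outcome: (B, L) with payoffs (5, 2).
For the simultaneous game, intersect best replies.
Player 1's best replies: L→B; R→B.
Player II's best replies: T→R; M→L; B→L.
The unique mutual best reply is (B, L), giving (5, 2).
Sequential outcome (B, L) coincides with the Nash profile (B, L).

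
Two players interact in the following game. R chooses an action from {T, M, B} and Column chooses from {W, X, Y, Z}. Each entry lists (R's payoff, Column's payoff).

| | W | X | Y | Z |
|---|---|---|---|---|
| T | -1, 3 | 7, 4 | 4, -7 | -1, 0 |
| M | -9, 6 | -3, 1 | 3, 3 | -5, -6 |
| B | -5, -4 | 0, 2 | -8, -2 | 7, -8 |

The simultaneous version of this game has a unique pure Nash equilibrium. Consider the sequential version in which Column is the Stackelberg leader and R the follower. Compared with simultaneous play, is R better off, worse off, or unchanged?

unchanged

Work backward from R's decision.
- W: BR = T, leader payoff 3.
- X: BR = T, leader payoff 4.
- Y: BR = T, leader payoff -7.
- Z: BR = B, leader payoff -8.
Among 3, 4, -7, -8, the best is 4 at X. Subgame-perfect outcome: (T, X) with payoffs (7, 4).
Now find the simultaneous Nash equilibrium.
R's best replies: W→T; X→T; Y→T; Z→B.
Column's best replies: T→X; M→W; B→X.
The unique mutual best reply is (T, X), giving (7, 4).
R earns 7 sequentially versus 7 at the Nash outcome: unchanged.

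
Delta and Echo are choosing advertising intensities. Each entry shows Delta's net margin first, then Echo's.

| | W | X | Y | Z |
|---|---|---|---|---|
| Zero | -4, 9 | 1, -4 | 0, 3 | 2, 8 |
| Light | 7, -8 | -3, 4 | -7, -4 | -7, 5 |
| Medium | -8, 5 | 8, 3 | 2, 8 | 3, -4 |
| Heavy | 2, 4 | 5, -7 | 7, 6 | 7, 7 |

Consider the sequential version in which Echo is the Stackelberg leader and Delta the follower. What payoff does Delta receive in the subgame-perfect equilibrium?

7

Solve by backward induction (Echo leads).
- W: Delta compares -4, 7, -8, 2 and picks Light; Echo would get -8.
- X: Delta compares 1, -3, 8, 5 and picks Medium; Echo would get 3.
- Y: Delta compares 0, -7, 2, 7 and picks Heavy; Echo would get 6.
- Z: Delta compares 2, -7, 3, 7 and picks Heavy; Echo would get 7.
Among -8, 3, 6, 7, the best is 7 at Z. Subgame-perfect outcome: (Heavy, Z) with payoffs (7, 7).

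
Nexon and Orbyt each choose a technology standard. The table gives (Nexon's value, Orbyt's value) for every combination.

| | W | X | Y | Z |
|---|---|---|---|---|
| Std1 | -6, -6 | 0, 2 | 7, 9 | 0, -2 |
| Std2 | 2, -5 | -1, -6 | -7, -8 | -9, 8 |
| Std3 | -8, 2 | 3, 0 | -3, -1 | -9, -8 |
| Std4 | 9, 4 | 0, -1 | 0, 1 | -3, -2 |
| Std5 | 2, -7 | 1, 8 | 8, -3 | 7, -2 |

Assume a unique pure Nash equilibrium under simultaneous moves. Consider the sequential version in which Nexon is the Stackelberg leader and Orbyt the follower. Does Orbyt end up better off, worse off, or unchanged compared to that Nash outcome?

unchanged

Orbyt best-responds to each possible Nexon move:
- Std1: BR = Y, leader payoff 7.
- Std2: BR = Z, leader payoff -9.
- Std3: BR = W, leader payoff -8.
- Std4: BR = W, leader payoff 9.
- Std5: BR = X, leader payoff 1.
Maximizing over 7, -9, -8, 9, 1, Nexon chooses Std4. Subgame-perfect outcome: (Std4, W) with payoffs (9, 4).
Under simultaneous play:
Nexon's best replies: W→Std4; X→Std3; Y→Std5; Z→Std5.
Orbyt's best replies: Std1→Y; Std2→Z; Std3→W; Std4→W; Std5→X.
The unique mutual best reply is (Std4, W), giving (9, 4).
Orbyt earns 4 sequentially versus 4 at the Nash outcome: unchanged.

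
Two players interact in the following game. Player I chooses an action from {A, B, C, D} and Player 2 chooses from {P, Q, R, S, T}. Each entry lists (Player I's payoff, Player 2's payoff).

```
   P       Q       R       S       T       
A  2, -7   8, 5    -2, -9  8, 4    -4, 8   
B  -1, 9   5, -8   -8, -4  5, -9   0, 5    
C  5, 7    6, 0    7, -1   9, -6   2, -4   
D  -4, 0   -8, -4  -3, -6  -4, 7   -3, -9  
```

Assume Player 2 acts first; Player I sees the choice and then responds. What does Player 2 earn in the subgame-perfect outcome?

Work backward from Player I's decision.
- P → Player I plays C (best of 2, -1, 5, -4); Player 2 gets 7.
- Q → Player I plays A (best of 8, 5, 6, -8); Player 2 gets 5.
- R → Player I plays C (best of -2, -8, 7, -3); Player 2 gets -1.
- S → Player I plays C (best of 8, 5, 9, -4); Player 2 gets -6.
- T → Player I plays C (best of -4, 0, 2, -3); Player 2 gets -4.
Among 7, 5, -1, -6, -4, the best is 7 at P. Subgame-perfect outcome: (C, P) with payoffs (5, 7).

7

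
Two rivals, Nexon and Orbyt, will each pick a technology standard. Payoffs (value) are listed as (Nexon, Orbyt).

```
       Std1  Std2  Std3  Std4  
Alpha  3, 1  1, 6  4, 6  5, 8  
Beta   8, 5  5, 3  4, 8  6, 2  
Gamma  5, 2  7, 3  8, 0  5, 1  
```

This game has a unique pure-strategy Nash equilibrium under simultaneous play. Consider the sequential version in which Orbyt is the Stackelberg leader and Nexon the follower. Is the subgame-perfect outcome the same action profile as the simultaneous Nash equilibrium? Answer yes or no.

no

Backward induction with Orbyt moving first.
- Std1 → Nexon plays Beta (best of 3, 8, 5); Orbyt gets 5.
- Std2 → Nexon plays Gamma (best of 1, 5, 7); Orbyt gets 3.
- Std3 → Nexon plays Gamma (best of 4, 4, 8); Orbyt gets 0.
- Std4 → Nexon plays Beta (best of 5, 6, 5); Orbyt gets 2.
Maximizing over 5, 3, 0, 2, Orbyt chooses Std1. Subgame-perfect outcome: (Beta, Std1) with payoffs (8, 5).
For the simultaneous game, intersect best replies.
Nexon's best replies: Std1→Beta; Std2→Gamma; Std3→Gamma; Std4→Beta.
Orbyt's best replies: Alpha→Std4; Beta→Std3; Gamma→Std2.
Only (Gamma, Std2) has each player best-responding; Nash payoffs (7, 3).
Sequential outcome (Beta, Std1) differs from the Nash profile (Gamma, Std2).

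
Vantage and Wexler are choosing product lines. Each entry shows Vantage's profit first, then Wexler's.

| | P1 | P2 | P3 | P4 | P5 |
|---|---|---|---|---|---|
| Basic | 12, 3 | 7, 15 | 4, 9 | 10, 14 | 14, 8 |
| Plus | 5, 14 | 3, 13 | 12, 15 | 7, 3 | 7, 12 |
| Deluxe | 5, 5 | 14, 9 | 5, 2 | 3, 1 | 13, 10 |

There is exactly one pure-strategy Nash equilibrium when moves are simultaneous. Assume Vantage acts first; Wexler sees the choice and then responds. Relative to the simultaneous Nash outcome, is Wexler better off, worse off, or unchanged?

worse off

Backward induction with Vantage moving first.
- Basic → Wexler plays P2 (best of 3, 15, 9, 14, 8); Vantage gets 7.
- Plus → Wexler plays P3 (best of 14, 13, 15, 3, 12); Vantage gets 12.
- Deluxe → Wexler plays P5 (best of 5, 9, 2, 1, 10); Vantage gets 13.
Vantage's induced payoffs are 7, 12, 13, so Vantage commits to Deluxe. Subgame-perfect outcome: (Deluxe, P5) with payoffs (13, 10).
Now find the simultaneous Nash equilibrium.
Vantage's best replies: P1→Basic; P2→Deluxe; P3→Plus; P4→Basic; P5→Basic.
Wexler's best replies: Basic→P2; Plus→P3; Deluxe→P5.
Only (Plus, P3) has each player best-responding; Nash payoffs (12, 15).
Wexler earns 10 sequentially versus 15 at the Nash outcome: worse off.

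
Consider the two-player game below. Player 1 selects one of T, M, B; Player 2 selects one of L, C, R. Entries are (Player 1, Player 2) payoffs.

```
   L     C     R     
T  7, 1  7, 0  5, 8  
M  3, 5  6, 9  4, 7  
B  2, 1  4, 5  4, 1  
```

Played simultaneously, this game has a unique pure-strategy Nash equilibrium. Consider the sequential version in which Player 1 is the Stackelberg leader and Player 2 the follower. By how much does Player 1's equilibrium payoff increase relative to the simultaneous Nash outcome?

1

Backward induction with Player 1 moving first.
- T: Player 2 compares 1, 0, 8 and picks R; Player 1 would get 5.
- M: Player 2 compares 5, 9, 7 and picks C; Player 1 would get 6.
- B: Player 2 compares 1, 5, 1 and picks C; Player 1 would get 4.
Maximizing over 5, 6, 4, Player 1 chooses M. Subgame-perfect outcome: (M, C) with payoffs (6, 9).
For the simultaneous game, intersect best replies.
Player 1's best replies: L→T; C→T; R→T.
Player 2's best replies: T→R; M→C; B→C.
Only (T, R) has each player best-responding; Nash payoffs (5, 8).
Player 1's commitment gain: 6 − 5 = 1.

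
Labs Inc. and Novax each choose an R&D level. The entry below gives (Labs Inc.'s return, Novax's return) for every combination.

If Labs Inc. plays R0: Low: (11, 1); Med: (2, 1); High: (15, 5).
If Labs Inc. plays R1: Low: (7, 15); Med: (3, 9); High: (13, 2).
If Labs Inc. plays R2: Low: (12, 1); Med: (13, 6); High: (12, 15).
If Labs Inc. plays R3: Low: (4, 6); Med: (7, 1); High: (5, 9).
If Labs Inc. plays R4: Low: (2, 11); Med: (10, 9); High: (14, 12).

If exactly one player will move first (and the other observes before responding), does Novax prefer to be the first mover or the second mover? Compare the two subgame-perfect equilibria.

If Labs Inc. leads: Novax's best replies are R0→High, R1→Low, R2→High, R3→High, R4→High; Labs Inc.'s induced payoffs 15, 7, 12, 5, 14; outcome (R0, High), payoffs (15, 5).
If Novax leads: Labs Inc.'s best replies are Low→R2, Med→R2, High→R0; Novax's induced payoffs 1, 6, 5; outcome (R2, Med), payoffs (13, 6).
Novax gets 6 moving first and 5 moving second, so Novax prefers to move first.

first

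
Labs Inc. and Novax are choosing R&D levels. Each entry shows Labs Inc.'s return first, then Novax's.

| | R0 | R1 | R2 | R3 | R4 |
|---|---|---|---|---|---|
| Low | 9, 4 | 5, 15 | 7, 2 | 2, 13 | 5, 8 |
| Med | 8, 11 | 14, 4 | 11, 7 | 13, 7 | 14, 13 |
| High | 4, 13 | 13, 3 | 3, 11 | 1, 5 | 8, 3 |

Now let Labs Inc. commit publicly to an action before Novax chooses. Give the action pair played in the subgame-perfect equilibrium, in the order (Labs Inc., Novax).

Novax best-responds to each possible Labs Inc. move:
- Low: BR = R1, leader payoff 5.
- Med: BR = R4, leader payoff 14.
- High: BR = R0, leader payoff 4.
Among 5, 14, 4, the best is 14 at Med. Subgame-perfect outcome: (Med, R4) with payoffs (14, 13).

(Med, R4)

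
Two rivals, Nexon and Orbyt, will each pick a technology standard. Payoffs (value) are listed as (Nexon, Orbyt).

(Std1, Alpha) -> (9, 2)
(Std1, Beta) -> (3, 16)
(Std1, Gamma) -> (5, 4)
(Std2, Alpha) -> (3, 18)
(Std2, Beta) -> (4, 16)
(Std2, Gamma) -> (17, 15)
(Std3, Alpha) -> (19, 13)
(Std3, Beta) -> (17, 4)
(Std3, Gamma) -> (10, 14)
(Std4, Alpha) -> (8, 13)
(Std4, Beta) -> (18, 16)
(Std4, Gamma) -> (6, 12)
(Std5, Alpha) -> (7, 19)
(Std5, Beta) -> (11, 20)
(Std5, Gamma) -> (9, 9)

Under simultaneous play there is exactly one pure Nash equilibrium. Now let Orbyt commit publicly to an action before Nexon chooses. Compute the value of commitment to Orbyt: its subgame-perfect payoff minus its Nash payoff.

0

Work backward from Nexon's decision.
- Alpha: Nexon compares 9, 3, 19, 8, 7 and picks Std3; Orbyt would get 13.
- Beta: Nexon compares 3, 4, 17, 18, 11 and picks Std4; Orbyt would get 16.
- Gamma: Nexon compares 5, 17, 10, 6, 9 and picks Std2; Orbyt would get 15.
Maximizing over 13, 16, 15, Orbyt chooses Beta. Subgame-perfect outcome: (Std4, Beta) with payoffs (18, 16).
For the simultaneous game, intersect best replies.
Nexon's best replies: Alpha→Std3; Beta→Std4; Gamma→Std2.
Orbyt's best replies: Std1→Beta; Std2→Alpha; Std3→Gamma; Std4→Beta; Std5→Beta.
Only (Std4, Beta) has each player best-responding; Nash payoffs (18, 16).
Orbyt's commitment gain: 16 − 16 = 0.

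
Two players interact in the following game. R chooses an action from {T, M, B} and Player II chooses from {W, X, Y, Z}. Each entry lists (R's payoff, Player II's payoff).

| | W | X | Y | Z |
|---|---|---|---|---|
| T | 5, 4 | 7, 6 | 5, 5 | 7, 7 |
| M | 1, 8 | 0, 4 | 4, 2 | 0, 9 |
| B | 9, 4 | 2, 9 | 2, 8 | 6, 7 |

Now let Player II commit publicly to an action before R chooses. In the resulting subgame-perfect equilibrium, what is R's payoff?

Backward induction with Player II moving first.
- W → R plays B (best of 5, 1, 9); Player II gets 4.
- X → R plays T (best of 7, 0, 2); Player II gets 6.
- Y → R plays T (best of 5, 4, 2); Player II gets 5.
- Z → R plays T (best of 7, 0, 6); Player II gets 7.
Among 4, 6, 5, 7, the best is 7 at Z. Subgame-perfect outcome: (T, Z) with payoffs (7, 7).

7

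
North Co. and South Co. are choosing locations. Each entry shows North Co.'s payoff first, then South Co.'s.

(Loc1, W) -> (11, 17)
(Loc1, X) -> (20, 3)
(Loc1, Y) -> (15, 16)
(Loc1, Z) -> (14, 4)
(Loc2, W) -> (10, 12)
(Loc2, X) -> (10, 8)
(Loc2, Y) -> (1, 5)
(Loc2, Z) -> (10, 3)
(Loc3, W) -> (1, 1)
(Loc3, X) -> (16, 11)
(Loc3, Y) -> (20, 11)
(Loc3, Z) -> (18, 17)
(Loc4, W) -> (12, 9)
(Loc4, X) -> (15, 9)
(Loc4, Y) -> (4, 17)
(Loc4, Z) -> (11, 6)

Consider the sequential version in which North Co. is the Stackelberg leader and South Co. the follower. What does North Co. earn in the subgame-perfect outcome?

Solve by backward induction (North Co. leads).
- Loc1: BR = W, leader payoff 11.
- Loc2: BR = W, leader payoff 10.
- Loc3: BR = Z, leader payoff 18.
- Loc4: BR = Y, leader payoff 4.
Among 11, 10, 18, 4, the best is 18 at Loc3. Subgame-perfect outcome: (Loc3, Z) with payoffs (18, 17).

18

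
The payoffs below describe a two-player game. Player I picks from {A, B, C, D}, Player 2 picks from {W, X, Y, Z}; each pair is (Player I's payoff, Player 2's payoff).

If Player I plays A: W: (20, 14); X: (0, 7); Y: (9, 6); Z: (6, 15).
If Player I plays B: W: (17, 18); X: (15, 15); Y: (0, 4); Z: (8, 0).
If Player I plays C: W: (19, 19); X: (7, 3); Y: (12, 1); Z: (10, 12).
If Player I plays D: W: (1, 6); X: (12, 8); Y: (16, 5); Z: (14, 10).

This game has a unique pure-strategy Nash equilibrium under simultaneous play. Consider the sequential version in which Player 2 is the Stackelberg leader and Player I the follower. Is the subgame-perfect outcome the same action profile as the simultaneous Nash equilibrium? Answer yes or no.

Player I best-responds to each possible Player 2 move:
- W: BR = A, leader payoff 14.
- X: BR = B, leader payoff 15.
- Y: BR = D, leader payoff 5.
- Z: BR = D, leader payoff 10.
Player 2's induced payoffs are 14, 15, 5, 10, so Player 2 commits to X. Subgame-perfect outcome: (B, X) with payoffs (15, 15).
For the simultaneous game, intersect best replies.
Player I's best replies: W→A; X→B; Y→D; Z→D.
Player 2's best replies: A→Z; B→W; C→W; D→Z.
Only (D, Z) has each player best-responding; Nash payoffs (14, 10).
Sequential outcome (B, X) differs from the Nash profile (D, Z).

no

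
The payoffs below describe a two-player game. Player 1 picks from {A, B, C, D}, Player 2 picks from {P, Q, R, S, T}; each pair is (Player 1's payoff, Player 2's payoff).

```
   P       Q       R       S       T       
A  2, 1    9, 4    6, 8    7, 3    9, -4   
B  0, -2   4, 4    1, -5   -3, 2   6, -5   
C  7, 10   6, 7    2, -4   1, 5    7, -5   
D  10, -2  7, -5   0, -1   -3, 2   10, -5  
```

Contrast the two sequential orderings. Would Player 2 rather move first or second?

second

If Player 1 leads: Player 2's best replies are A→R, B→Q, C→P, D→S; Player 1's induced payoffs 6, 4, 7, -3; outcome (C, P), payoffs (7, 10).
If Player 2 leads: Player 1's best replies are P→D, Q→A, R→A, S→A, T→D; Player 2's induced payoffs -2, 4, 8, 3, -5; outcome (A, R), payoffs (6, 8).
Player 2 gets 8 moving first and 10 moving second, so Player 2 prefers to move second.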